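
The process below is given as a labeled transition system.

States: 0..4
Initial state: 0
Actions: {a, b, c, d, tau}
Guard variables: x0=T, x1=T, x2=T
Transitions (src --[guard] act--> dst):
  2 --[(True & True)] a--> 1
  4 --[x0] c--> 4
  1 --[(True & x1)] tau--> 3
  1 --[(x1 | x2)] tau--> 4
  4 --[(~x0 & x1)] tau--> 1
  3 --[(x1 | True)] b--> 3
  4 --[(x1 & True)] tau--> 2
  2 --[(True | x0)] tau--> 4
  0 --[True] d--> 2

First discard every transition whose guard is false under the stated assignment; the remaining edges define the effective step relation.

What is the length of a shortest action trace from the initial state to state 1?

Answer: 2

Working:
Breadth-first toward 1:
  L0 = {0}
  L1 = {2}
  L2 = {1,4}
first hit 1 at d=2 via d·a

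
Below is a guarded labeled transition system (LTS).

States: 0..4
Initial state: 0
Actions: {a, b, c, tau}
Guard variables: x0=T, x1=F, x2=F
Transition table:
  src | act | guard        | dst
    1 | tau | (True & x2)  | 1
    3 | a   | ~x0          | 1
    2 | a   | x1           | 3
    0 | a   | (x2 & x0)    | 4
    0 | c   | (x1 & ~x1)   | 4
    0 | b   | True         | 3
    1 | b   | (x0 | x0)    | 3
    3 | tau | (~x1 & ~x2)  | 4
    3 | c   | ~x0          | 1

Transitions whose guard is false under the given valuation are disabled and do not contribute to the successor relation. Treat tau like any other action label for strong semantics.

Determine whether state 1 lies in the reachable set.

Answer: UNREACHABLE

Analysis:
Guard filter leaves 3 enabled edge(s).
depth 0: {0}
depth 1: {3}  total {0,3}
depth 2: {4}  total {0,3,4}
Reachable = {0,3,4}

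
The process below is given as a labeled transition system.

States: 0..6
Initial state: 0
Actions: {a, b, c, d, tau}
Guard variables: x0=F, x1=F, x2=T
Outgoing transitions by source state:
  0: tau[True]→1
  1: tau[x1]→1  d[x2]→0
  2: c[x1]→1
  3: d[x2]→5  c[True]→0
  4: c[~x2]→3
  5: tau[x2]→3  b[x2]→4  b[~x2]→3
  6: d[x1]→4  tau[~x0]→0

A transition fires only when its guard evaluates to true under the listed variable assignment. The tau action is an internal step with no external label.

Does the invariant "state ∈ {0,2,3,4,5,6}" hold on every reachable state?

Inv-set: {0,2,3,4,5,6}
Reachable = {0,1}
  0: ok
  1: ✗ unsafe
counterexample path to 1: tau

Answer: INVARIANT VIOLATED at state 1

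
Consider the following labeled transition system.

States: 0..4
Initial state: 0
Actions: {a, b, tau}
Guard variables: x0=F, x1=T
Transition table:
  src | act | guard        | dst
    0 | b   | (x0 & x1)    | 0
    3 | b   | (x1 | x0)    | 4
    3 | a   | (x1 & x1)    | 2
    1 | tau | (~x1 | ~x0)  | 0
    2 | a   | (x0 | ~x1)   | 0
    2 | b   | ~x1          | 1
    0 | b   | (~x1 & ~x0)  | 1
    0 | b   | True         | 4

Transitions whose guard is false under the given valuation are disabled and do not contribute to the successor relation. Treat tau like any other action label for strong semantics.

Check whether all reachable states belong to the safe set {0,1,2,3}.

Answer: INVARIANT VIOLATED at state 4

Analysis:
Safe = {0,1,2,3}
R = {0,4}
  0: ok
  4: outside
reach 4 via b — violates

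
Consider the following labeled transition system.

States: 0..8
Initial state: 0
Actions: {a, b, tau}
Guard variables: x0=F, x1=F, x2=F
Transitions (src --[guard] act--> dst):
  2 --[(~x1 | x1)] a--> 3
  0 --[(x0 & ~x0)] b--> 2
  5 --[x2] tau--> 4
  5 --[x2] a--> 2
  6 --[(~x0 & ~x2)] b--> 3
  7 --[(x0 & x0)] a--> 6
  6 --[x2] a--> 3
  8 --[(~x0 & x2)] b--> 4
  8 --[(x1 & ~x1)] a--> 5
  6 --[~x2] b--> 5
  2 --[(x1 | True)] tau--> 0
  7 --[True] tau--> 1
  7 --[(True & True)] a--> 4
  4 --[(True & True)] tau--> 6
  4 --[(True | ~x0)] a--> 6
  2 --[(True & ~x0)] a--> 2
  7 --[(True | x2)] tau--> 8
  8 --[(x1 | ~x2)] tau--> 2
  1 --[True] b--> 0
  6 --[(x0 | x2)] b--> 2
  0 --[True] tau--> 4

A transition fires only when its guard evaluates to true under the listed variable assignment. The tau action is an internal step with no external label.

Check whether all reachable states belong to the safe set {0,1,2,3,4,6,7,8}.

Allowed set {0,1,2,3,4,6,7,8}
R = {0,3,4,5,6}
  0: safe
  3: safe
  4: safe
  5: VIOLATES
  6: safe
reach 5 via tau·tau·b — violates

Answer: INVARIANT VIOLATED at state 5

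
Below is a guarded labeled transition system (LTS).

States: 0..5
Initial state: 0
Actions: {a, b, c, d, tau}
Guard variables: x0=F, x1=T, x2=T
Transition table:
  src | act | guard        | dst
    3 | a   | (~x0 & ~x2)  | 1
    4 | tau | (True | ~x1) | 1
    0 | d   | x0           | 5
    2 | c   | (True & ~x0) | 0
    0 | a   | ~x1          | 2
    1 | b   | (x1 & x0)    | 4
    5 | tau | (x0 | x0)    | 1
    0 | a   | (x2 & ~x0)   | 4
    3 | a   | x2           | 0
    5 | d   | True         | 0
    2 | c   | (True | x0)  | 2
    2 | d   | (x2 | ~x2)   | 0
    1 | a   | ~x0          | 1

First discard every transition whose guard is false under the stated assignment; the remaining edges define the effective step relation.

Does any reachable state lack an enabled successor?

Reachable = {0,1,4}
  0: a→4  [1 out]
  1: a→1  [1 out]
  4: tau→1  [1 out]

Answer: DEADLOCK-FREE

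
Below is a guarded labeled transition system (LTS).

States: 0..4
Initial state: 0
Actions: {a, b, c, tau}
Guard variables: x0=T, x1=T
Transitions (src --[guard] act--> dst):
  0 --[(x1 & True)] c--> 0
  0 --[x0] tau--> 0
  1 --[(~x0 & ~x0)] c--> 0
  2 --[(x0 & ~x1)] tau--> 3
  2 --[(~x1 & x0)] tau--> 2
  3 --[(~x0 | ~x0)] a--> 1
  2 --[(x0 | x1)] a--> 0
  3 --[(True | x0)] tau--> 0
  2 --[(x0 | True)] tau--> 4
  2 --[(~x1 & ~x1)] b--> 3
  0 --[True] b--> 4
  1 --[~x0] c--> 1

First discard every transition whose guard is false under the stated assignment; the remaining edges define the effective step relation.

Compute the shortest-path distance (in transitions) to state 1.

BFS to 1:
  Layer 0: {0}
  Layer 1: {4}
1 never appears.

Answer: UNREACHABLE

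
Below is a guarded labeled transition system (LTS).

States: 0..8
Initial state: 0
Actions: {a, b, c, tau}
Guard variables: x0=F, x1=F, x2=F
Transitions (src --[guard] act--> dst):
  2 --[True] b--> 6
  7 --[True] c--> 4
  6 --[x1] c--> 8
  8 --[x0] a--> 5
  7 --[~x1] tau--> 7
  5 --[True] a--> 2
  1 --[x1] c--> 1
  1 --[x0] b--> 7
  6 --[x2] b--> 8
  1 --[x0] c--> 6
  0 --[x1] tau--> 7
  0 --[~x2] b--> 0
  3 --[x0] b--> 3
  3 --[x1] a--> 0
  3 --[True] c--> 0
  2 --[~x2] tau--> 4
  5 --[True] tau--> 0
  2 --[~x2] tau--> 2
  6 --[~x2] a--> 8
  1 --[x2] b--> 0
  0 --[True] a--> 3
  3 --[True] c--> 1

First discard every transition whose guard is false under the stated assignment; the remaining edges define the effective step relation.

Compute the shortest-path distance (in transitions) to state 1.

Answer: 2

Trace:
Layered search for 1:
  Layer 0: {0}
  Layer 1: {3}
  Layer 2: {1}
1 enters at depth 2; path a·c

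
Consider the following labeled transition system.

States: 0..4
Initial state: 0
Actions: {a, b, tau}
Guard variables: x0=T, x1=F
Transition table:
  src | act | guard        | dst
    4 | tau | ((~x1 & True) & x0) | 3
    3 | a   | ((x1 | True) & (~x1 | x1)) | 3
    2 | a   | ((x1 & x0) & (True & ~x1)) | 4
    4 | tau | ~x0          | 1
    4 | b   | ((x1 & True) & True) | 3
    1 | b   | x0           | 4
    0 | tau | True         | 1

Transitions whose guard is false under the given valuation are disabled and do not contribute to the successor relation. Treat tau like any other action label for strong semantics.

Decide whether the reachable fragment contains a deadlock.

Reach set: {0,1,3,4}
  0: tau→1  [deg 1]
  1: b→4  [deg 1]
  3: a→3  [deg 1]
  4: tau→3  [deg 1]

Answer: DEADLOCK-FREE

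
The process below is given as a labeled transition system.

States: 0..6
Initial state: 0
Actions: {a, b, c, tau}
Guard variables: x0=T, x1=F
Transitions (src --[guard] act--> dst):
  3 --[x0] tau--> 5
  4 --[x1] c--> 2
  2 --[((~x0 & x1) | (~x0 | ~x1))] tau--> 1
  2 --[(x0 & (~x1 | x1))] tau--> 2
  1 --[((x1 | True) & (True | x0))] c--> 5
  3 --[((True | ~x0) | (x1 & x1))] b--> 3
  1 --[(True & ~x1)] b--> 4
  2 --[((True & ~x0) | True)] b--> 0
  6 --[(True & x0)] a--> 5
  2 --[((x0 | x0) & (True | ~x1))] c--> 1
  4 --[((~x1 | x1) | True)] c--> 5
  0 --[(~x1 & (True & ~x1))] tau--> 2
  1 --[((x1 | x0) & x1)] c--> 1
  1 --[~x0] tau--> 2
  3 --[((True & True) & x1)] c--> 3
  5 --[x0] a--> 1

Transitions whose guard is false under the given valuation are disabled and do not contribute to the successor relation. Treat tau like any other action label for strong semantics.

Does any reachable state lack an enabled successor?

Answer: DEADLOCK-FREE

Working:
R = {0,1,2,4,5}
  0: tau→2  [deg 1]
  1: b→4  c→5  [deg 2]
  2: b→0  c→1  tau→1  tau→2  [deg 4]
  4: c→5  [deg 1]
  5: a→1  [deg 1]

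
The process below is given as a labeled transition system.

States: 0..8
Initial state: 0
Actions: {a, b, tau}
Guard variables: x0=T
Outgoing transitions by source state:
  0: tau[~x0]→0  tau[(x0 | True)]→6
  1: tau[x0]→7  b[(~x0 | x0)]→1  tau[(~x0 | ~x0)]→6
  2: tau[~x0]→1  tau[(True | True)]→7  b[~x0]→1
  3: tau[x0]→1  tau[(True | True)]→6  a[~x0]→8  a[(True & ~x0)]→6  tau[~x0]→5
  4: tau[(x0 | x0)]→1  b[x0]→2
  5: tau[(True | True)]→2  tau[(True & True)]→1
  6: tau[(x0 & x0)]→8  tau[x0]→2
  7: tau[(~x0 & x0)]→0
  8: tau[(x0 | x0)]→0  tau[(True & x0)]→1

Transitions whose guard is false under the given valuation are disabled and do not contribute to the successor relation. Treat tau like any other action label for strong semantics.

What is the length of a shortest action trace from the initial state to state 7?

Layered search for 7:
  depth 0: {0}
  depth 1: {6}
  depth 2: {2,8}
  depth 3: {1,7}
first hit 7 at d=3 via tau·tau·tau

Answer: 3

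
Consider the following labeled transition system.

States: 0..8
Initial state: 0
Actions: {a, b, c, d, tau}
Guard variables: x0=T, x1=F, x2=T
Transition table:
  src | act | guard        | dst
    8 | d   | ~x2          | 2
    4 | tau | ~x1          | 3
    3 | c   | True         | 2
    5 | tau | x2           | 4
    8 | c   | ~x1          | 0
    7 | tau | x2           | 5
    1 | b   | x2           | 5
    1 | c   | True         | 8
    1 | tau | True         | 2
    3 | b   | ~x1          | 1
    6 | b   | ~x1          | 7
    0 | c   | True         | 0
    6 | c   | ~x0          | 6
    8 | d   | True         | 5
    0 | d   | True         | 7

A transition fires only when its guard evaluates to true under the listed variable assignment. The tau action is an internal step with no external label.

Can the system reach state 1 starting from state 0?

Answer: REACHABLE

Trace:
Guard filter leaves 13 enabled edge(s).
L0 = {0}
L1 = {7}  now seen {0,7}
L2 = {5}  now seen {0,5,7}
L3 = {4}  now seen {0,4,5,7}
L4 = {3}  now seen {0,3,4,5,7}
L5 = {1,2}  now seen {0,1,2,3,4,5,7}
L6 = {8}  now seen {0,1,2,3,4,5,7,8}
R = {0,1,2,3,4,5,7,8}
witness 1: d·tau·tau·tau·b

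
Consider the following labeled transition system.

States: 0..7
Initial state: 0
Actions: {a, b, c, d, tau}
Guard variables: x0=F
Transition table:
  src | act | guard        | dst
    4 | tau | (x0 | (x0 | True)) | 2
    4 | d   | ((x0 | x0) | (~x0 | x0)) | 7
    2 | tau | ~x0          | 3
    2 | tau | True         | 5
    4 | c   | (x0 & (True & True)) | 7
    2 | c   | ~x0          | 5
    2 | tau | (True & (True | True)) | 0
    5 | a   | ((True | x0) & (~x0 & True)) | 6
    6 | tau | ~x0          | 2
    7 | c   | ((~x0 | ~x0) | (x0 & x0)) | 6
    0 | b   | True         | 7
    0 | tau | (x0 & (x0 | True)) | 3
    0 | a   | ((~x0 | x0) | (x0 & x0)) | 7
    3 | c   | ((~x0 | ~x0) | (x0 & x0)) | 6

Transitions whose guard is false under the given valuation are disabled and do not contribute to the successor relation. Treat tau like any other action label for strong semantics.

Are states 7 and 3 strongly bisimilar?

Bisimulation quotient by refinement:
  π0 = {{0,1,2,3,4,5,6,7}}
  π1 = {{0},{1},{2},{3,7},{4},{5},{6}}
Fixed point at round 2; 7 class(es).
[7]={3,7}  [3]={3,7}

Answer: BISIMILAR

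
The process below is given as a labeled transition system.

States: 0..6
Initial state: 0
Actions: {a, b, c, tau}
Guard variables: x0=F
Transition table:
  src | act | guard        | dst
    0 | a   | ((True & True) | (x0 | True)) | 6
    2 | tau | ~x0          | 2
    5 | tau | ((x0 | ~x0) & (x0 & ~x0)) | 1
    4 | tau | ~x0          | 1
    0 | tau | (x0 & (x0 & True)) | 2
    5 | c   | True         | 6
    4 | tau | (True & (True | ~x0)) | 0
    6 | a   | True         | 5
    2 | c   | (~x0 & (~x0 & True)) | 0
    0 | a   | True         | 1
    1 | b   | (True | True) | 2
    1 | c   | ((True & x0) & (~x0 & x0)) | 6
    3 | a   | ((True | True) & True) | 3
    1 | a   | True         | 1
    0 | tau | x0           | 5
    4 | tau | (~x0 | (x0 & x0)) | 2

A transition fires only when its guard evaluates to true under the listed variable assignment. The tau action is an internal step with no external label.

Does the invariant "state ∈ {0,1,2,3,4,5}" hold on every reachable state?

Answer: INVARIANT VIOLATED at state 6

Working:
Allowed set {0,1,2,3,4,5}
Reach set: {0,1,2,5,6}
  0: safe
  1: safe
  2: safe
  5: safe
  6: VIOLATES
counterexample path to 6: a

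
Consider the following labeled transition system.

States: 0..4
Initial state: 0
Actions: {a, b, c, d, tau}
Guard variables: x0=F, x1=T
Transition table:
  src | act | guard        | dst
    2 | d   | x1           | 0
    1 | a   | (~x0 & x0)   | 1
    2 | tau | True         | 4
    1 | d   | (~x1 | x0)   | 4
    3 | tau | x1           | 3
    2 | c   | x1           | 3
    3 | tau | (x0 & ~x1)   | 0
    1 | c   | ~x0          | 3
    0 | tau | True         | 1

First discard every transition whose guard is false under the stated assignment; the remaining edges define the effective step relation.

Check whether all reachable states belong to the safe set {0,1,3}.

Answer: INVARIANT HOLDS

Trace:
Safe = {0,1,3}
Reachable = {0,1,3}
  0: ✓
  1: ✓
  3: ✓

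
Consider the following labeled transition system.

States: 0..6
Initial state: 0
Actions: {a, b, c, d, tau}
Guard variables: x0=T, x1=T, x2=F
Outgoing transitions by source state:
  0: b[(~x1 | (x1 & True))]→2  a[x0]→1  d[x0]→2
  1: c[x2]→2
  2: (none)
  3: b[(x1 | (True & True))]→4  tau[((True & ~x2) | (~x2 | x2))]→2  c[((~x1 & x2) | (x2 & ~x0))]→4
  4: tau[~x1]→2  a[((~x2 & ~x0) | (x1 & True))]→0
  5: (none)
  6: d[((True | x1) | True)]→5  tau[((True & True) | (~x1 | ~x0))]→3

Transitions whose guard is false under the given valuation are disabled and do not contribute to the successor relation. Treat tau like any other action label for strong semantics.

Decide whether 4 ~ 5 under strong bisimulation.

Bisimulation quotient by refinement:
  round 0: {{0,1,2,3,4,5,6}}
  round 1: {{0},{1,2,5},{3},{4},{6}}
stable after 2 split(s): 5 block(s)
4∈{4}, 5∈{1,2,5}

Answer: NOT BISIMILAR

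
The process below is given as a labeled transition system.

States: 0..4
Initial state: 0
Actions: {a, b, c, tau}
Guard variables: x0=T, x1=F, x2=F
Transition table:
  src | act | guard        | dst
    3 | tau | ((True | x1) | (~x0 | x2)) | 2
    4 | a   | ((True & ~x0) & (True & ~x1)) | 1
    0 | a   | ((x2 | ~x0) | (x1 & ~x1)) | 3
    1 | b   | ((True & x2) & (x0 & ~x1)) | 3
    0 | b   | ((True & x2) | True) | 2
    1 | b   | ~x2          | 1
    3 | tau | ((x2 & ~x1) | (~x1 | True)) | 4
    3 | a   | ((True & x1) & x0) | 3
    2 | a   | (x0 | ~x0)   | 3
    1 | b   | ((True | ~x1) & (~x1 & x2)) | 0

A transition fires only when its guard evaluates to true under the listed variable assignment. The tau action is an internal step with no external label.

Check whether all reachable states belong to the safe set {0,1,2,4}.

Allowed set {0,1,2,4}
Reachable = {0,2,3,4}
  0: ✓
  2: ✓
  3: outside
  4: ✓
reach 3 via b·a — violates

Answer: INVARIANT VIOLATED at state 3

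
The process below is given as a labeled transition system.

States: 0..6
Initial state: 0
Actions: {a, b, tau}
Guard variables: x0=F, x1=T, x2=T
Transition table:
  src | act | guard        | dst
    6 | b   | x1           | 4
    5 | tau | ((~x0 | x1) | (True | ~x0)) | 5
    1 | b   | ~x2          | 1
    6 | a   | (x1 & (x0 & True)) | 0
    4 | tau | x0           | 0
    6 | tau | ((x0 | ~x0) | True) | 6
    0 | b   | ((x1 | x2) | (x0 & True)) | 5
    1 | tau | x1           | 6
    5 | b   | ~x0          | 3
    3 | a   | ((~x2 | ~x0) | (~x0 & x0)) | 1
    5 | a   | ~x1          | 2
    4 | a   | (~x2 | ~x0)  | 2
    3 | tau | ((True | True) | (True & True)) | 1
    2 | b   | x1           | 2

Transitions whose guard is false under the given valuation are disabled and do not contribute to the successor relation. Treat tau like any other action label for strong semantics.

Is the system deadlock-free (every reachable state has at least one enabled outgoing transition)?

Answer: DEADLOCK-FREE

Working:
Reach set: {0,1,2,3,4,5,6}
  0: b→5  [deg 1]
  1: tau→6  [deg 1]
  2: b→2  [deg 1]
  3: a→1  tau→1  [deg 2]
  4: a→2  [deg 1]
  5: b→3  tau→5  [deg 2]
  6: b→4  tau→6  [deg 2]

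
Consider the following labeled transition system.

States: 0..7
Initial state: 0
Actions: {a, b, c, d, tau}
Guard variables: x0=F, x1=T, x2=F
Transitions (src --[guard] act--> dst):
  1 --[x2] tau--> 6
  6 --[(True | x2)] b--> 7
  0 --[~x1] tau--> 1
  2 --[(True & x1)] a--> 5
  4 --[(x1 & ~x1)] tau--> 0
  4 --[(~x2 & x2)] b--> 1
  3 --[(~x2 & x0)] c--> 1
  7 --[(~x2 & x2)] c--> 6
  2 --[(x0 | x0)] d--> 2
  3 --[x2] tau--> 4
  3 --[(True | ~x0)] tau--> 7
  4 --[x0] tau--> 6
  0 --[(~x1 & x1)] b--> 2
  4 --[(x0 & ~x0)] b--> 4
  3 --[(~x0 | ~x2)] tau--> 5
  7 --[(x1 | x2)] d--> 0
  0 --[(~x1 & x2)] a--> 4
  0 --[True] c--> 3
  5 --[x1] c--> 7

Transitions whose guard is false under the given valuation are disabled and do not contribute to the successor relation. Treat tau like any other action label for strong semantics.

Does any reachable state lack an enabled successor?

R = {0,3,5,7}
  0: c→3  [deg 1]
  3: tau→5  tau→7  [deg 2]
  5: c→7  [deg 1]
  7: d→0  [deg 1]

Answer: DEADLOCK-FREE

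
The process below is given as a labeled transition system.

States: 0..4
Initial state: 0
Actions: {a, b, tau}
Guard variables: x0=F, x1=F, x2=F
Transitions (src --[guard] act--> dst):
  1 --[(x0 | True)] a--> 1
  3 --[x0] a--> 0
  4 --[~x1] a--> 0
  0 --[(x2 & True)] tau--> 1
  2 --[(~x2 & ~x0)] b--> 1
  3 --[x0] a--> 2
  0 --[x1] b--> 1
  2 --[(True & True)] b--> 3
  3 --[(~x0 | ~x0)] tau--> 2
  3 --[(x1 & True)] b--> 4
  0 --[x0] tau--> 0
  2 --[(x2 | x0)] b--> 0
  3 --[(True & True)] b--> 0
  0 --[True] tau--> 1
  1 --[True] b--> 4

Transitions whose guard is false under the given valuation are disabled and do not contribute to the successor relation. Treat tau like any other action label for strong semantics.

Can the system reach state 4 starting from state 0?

Answer: REACHABLE

Trace:
8 transition(s) survive guard evaluation.
Layer 0: {0}
Layer 1: {1}  total {0,1}
Layer 2: {4}  total {0,1,4}
R = {0,1,4}
Path to 4: tau·b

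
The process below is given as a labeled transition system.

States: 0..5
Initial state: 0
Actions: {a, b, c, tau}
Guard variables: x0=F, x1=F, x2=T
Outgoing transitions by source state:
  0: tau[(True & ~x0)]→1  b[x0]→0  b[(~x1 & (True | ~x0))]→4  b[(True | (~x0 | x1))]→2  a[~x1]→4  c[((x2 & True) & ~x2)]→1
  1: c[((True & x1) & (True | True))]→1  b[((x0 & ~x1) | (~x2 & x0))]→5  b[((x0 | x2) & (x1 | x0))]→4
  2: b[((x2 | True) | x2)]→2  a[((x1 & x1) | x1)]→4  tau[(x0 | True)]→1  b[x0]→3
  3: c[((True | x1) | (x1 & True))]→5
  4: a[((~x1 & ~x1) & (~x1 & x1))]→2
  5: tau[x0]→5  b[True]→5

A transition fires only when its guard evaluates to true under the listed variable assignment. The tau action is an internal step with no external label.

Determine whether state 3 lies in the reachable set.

Answer: UNREACHABLE

Working:
Guard filter leaves 8 enabled edge(s).
L0 = {0}
L1 = {1,2,4}  total {0,1,2,4}
Reachable = {0,1,2,4}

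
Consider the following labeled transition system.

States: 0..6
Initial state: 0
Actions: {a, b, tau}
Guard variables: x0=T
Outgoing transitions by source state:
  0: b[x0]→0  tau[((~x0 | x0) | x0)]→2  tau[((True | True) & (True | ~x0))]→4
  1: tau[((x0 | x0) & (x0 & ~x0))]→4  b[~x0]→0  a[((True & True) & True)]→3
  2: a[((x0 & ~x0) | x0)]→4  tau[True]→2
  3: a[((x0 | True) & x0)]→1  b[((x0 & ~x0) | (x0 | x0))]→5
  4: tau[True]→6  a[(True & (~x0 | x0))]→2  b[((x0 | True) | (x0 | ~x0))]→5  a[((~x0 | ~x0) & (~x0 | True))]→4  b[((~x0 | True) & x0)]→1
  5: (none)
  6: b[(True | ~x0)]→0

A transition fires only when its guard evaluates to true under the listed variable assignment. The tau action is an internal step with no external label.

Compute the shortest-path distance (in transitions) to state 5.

BFS to 5:
  L0 = {0}
  L1 = {2,4}
  L2 = {1,5,6}
depth(5)=2, e.g. tau·b

Answer: 2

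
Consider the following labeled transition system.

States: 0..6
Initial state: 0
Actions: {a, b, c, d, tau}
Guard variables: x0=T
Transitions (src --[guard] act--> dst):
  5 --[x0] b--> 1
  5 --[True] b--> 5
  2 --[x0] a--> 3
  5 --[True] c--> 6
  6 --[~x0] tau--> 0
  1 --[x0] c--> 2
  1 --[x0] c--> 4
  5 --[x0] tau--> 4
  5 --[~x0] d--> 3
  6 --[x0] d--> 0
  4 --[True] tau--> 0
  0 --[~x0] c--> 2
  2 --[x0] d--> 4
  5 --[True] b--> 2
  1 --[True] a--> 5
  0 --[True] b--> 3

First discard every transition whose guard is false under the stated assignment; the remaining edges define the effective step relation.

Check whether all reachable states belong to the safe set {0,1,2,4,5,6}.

Answer: INVARIANT VIOLATED at state 3

Analysis:
Inv-set: {0,1,2,4,5,6}
Reachable = {0,3}
  0: safe
  3: ✗ unsafe
reach 3 via b — violates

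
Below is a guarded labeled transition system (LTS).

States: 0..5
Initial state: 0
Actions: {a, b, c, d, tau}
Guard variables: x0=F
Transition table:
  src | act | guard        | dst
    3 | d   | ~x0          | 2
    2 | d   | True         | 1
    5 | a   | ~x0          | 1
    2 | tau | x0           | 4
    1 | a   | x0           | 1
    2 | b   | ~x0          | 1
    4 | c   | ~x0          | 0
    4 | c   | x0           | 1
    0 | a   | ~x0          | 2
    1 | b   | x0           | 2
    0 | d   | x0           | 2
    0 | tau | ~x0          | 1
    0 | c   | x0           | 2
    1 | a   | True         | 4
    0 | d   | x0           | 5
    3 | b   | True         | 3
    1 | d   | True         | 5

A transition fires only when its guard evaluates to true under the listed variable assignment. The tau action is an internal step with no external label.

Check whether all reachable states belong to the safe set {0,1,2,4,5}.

Answer: INVARIANT HOLDS

Working:
Allowed set {0,1,2,4,5}
Reach set: {0,1,2,4,5}
  0: ✓
  1: ✓
  2: ✓
  4: ✓
  5: ✓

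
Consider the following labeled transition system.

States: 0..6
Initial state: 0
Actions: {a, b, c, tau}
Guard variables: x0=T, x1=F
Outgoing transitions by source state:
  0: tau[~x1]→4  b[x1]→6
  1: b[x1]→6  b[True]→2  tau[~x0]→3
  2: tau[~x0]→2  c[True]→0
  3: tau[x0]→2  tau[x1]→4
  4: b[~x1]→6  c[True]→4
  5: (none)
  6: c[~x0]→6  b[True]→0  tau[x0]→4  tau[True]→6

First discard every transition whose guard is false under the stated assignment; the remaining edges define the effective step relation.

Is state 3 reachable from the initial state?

After dropping false guards: 9 live edges.
depth 0: {0}
depth 1: {4}  now seen {0,4}
depth 2: {6}  now seen {0,4,6}
Reach set: {0,4,6}

Answer: UNREACHABLE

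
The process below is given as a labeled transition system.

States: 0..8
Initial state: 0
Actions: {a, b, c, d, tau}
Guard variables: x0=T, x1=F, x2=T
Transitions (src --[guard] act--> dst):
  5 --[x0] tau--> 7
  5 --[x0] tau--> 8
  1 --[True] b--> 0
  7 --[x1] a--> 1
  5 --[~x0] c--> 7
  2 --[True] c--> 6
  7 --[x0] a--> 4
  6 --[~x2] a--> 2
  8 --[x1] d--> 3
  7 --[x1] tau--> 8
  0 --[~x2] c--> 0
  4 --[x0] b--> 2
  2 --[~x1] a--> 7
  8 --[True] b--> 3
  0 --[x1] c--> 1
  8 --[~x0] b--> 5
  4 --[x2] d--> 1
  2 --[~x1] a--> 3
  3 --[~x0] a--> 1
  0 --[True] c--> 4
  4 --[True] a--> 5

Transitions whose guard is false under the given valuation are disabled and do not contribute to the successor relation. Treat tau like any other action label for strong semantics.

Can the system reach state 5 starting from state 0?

Answer: REACHABLE

Trace:
12 transition(s) survive guard evaluation.
L0 = {0}
L1 = {4}  now seen {0,4}
L2 = {1,2,5}  now seen {0,1,2,4,5}
L3 = {3,6,7,8}  now seen {0,1,2,3,4,5,6,7,8}
Reachable = {0,1,2,3,4,5,6,7,8}
Path to 5: c·a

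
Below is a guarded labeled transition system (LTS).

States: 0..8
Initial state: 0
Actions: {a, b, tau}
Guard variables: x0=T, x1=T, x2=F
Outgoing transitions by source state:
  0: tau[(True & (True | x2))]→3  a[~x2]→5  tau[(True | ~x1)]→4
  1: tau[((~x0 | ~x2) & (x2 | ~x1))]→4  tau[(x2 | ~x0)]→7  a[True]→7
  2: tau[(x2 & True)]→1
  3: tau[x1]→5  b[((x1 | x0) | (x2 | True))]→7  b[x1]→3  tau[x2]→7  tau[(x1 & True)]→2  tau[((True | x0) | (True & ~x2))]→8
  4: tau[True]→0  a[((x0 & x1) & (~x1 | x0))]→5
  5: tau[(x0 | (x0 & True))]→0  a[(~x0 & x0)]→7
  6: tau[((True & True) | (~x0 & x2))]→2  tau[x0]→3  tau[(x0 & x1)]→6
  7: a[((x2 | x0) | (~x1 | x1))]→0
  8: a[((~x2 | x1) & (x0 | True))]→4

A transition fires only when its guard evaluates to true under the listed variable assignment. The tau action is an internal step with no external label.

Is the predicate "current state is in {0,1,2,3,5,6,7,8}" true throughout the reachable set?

Inv-set: {0,1,2,3,5,6,7,8}
Reachable = {0,2,3,4,5,7,8}
  0: ✓
  2: ✓
  3: ✓
  4: ✗ unsafe
  5: ✓
  7: ✓
  8: ✓
reach 4 via tau — violates

Answer: INVARIANT VIOLATED at state 4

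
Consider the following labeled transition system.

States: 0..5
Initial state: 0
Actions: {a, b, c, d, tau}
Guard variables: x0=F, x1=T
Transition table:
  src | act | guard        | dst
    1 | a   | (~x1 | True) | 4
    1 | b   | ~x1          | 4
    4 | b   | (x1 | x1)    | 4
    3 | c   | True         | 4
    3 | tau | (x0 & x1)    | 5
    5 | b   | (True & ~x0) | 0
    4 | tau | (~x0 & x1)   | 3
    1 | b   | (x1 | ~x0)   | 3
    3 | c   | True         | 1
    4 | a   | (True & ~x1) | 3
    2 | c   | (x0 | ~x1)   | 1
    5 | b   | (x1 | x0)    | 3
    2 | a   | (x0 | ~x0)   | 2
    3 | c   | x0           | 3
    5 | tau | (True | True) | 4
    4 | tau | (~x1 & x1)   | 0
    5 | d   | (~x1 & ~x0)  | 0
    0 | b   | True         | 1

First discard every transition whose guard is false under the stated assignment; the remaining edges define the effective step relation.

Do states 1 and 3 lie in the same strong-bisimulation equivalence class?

Compute ~ classes (split until stable):
  P[0] = {{0,1,2,3,4,5}}
  P[1] = {{0},{1},{2},{3},{4,5}}
  P[2] = {{0},{1},{2},{3},{4},{5}}
stable after 3 split(s): 6 block(s)
1∈{1}, 3∈{3}

Answer: NOT BISIMILAR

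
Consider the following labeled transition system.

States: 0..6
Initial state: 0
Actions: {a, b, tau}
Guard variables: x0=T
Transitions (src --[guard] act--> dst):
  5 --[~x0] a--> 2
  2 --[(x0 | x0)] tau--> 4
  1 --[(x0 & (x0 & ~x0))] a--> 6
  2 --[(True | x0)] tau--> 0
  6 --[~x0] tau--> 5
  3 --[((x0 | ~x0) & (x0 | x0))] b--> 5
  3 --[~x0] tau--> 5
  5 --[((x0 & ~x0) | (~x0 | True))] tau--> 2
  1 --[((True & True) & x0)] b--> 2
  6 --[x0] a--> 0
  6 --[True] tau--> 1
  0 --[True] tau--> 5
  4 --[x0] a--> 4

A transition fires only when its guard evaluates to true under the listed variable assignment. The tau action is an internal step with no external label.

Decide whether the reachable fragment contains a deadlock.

Answer: DEADLOCK-FREE

Working:
Reachable = {0,2,4,5}
  0: tau→5  [deg 1]
  2: tau→0  tau→4  [deg 2]
  4: a→4  [deg 1]
  5: tau→2  [deg 1]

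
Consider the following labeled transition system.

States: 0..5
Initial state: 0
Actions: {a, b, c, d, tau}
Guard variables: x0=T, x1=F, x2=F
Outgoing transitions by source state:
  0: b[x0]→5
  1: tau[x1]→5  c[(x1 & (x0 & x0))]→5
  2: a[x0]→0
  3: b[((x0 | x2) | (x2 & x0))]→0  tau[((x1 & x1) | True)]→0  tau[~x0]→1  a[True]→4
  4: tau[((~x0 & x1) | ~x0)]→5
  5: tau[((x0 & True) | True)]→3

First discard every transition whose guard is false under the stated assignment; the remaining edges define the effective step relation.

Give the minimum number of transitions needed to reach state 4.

Layered search for 4:
  Layer 0: {0}
  Layer 1: {5}
  Layer 2: {3}
  Layer 3: {4}
first hit 4 at d=3 via b·tau·a

Answer: 3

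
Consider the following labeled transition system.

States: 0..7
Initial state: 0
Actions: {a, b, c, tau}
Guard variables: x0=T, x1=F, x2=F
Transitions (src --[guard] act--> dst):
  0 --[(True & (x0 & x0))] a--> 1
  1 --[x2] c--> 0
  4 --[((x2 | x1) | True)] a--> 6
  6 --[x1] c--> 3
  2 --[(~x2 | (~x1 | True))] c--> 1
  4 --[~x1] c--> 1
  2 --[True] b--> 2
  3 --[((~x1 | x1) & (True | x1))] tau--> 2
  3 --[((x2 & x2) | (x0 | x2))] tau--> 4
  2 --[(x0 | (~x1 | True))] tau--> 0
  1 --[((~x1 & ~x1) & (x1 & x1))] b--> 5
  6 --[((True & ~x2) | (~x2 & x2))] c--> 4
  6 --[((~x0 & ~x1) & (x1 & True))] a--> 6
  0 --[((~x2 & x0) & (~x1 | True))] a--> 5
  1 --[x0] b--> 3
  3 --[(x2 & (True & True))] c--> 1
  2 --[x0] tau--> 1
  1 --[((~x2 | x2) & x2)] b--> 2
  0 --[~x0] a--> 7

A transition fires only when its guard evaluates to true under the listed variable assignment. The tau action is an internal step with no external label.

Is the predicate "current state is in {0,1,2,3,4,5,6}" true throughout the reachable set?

Answer: INVARIANT HOLDS

Analysis:
Inv-set: {0,1,2,3,4,5,6}
Reachable = {0,1,2,3,4,5,6}
  0: ok
  1: ok
  2: ok
  3: ok
  4: ok
  5: ok
  6: ok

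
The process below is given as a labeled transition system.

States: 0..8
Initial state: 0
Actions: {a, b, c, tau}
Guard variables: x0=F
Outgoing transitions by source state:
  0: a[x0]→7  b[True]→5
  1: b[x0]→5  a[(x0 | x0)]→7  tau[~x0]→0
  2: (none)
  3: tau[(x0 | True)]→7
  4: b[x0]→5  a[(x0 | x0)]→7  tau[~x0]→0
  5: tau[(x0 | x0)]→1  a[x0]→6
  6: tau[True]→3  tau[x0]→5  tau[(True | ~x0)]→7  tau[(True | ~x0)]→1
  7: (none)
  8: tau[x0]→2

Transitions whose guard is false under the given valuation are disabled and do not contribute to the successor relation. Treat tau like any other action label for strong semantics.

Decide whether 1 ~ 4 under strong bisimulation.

Refine partition for ~:
  P[0] = {{0,1,2,3,4,5,6,7,8}}
  P[1] = {{0},{1,3,4,6},{2,5,7,8}}
  P[2] = {{0},{1,4},{2,5,7,8},{3},{6}}
stable after 3 split(s): 5 block(s)
[1]={1,4}  [4]={1,4}

Answer: BISIMILAR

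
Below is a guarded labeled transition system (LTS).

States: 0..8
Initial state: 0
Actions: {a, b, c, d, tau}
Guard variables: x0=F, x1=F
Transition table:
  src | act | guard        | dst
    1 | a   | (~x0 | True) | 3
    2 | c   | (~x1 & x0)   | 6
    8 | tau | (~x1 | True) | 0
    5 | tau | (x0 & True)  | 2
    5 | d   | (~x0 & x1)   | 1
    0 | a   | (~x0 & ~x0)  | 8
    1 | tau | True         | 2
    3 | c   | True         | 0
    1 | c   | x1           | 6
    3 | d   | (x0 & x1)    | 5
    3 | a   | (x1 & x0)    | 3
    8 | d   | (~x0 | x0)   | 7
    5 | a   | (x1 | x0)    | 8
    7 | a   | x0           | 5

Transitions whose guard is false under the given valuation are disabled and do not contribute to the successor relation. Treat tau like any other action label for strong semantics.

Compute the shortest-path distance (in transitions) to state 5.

Breadth-first toward 5:
  depth 0: {0}
  depth 1: {8}
  depth 2: {7}
5 never appears.

Answer: UNREACHABLE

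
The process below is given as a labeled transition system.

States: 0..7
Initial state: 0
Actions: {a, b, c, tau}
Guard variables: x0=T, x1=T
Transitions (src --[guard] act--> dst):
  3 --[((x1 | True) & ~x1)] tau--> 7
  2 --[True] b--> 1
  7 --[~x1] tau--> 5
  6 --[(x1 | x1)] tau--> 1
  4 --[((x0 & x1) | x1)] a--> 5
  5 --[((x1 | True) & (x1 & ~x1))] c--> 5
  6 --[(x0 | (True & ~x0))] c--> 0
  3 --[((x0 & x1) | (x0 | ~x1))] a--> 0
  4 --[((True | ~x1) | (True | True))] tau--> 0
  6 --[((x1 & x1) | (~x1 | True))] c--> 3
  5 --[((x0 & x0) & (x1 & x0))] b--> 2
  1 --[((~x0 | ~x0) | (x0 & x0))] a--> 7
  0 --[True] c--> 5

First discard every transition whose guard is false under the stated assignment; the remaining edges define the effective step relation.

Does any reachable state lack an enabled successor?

Answer: DEADLOCK at state 7

Trace:
R = {0,1,2,5,7}
  0: c→5  [deg 1]
  1: a→7  [deg 1]
  2: b→1  [deg 1]
  5: b→2  [deg 1]
  7: ∅  [no exit]
trace reaching 7: c·b·b·a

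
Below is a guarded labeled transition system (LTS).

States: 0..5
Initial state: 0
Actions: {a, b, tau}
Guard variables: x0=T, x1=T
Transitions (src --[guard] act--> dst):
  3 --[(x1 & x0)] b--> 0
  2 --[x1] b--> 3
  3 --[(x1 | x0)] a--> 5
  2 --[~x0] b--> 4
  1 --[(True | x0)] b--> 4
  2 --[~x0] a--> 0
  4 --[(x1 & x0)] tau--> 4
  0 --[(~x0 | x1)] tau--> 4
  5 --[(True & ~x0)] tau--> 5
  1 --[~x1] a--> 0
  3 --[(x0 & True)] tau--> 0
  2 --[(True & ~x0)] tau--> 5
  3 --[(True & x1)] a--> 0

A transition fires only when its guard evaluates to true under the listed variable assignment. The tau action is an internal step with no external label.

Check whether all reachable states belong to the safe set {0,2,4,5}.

Answer: INVARIANT HOLDS

Trace:
Inv-set: {0,2,4,5}
R = {0,4}
  0: ✓
  4: ✓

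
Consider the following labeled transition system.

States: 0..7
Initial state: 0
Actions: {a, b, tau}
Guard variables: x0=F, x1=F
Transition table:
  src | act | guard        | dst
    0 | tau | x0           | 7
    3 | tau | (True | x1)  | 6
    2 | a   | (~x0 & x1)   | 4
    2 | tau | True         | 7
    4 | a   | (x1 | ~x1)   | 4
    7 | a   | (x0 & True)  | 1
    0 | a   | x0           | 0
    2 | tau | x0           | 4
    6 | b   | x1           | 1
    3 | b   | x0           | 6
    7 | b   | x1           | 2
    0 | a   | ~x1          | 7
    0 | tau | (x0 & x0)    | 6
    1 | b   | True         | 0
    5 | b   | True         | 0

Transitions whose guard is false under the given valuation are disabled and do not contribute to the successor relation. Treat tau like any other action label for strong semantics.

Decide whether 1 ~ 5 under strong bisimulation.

Refine partition for ~:
  round 0: {{0,1,2,3,4,5,6,7}}
  round 1: {{0,4},{1,5},{2,3},{6,7}}
  round 2: {{0},{1,5},{2,3},{4},{6,7}}
Fixed point at round 3; 5 class(es).
class of 1: {1,5}; class of 5: {1,5}

Answer: BISIMILAR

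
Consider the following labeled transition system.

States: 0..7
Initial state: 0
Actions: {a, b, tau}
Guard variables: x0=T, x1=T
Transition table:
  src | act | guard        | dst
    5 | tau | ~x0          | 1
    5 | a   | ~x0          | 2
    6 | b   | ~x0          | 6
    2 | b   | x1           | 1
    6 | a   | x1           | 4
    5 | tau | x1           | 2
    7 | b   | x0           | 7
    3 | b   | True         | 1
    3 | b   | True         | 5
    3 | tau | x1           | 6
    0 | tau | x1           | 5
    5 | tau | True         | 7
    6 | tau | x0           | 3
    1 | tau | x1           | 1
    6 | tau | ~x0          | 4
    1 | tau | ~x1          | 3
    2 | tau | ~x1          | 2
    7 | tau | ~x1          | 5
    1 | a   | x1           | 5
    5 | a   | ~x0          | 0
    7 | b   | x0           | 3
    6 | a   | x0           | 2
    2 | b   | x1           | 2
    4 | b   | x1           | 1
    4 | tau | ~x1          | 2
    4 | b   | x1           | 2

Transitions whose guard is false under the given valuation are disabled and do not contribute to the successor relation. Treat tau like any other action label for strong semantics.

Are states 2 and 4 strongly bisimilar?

Bisimulation quotient by refinement:
  P[0] = {{0,1,2,3,4,5,6,7}}
  P[1] = {{0,5},{1,6},{2,4,7},{3}}
  P[2] = {{0},{1},{2,4},{3},{5},{6},{7}}
7 equivalence class(es) (converged in 3)
[2]={2,4}  [4]={2,4}

Answer: BISIMILAR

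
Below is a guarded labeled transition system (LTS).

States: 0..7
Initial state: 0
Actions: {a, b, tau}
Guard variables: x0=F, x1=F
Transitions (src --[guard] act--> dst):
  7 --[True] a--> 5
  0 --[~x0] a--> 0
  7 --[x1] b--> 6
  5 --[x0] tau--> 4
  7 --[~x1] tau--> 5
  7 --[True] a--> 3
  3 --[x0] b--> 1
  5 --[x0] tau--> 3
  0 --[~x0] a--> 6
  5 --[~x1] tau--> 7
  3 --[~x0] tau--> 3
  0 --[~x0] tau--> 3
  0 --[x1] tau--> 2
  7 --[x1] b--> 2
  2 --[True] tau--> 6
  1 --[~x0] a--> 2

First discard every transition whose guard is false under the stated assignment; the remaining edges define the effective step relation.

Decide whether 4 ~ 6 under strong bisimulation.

Bisimulation quotient by refinement:
  π0 = {{0,1,2,3,4,5,6,7}}
  π1 = {{0,7},{1},{2,3,5},{4,6}}
  π2 = {{0},{1},{2},{3},{4,6},{5},{7}}
7 equivalence class(es) (converged in 3)
4∈{4,6}, 6∈{4,6}

Answer: BISIMILAR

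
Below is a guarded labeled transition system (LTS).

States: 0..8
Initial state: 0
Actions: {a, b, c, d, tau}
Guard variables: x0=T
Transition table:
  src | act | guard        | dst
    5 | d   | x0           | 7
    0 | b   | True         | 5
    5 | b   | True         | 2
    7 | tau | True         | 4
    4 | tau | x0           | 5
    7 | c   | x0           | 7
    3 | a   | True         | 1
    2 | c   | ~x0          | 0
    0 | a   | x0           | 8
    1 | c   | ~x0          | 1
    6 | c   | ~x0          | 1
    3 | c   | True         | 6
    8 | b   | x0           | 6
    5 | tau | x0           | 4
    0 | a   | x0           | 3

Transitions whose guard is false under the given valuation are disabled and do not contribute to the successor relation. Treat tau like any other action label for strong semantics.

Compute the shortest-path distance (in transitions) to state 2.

Answer: 2

Analysis:
BFS to 2:
  Layer 0: {0}
  Layer 1: {3,5,8}
  Layer 2: {1,2,4,6,7}
depth(2)=2, e.g. b·b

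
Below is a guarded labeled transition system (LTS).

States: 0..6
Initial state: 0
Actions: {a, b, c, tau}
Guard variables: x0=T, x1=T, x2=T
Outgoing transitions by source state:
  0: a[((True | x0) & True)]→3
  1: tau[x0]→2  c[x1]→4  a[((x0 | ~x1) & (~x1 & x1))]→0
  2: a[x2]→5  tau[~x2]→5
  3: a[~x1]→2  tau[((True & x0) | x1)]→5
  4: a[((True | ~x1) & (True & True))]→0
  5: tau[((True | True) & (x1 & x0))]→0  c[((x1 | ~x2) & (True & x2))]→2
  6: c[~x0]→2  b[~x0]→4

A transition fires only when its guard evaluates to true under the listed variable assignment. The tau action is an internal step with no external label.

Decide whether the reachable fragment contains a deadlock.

Answer: DEADLOCK-FREE

Working:
Reachable = {0,2,3,5}
  0: a→3  [deg 1]
  2: a→5  [deg 1]
  3: tau→5  [deg 1]
  5: c→2  tau→0  [deg 2]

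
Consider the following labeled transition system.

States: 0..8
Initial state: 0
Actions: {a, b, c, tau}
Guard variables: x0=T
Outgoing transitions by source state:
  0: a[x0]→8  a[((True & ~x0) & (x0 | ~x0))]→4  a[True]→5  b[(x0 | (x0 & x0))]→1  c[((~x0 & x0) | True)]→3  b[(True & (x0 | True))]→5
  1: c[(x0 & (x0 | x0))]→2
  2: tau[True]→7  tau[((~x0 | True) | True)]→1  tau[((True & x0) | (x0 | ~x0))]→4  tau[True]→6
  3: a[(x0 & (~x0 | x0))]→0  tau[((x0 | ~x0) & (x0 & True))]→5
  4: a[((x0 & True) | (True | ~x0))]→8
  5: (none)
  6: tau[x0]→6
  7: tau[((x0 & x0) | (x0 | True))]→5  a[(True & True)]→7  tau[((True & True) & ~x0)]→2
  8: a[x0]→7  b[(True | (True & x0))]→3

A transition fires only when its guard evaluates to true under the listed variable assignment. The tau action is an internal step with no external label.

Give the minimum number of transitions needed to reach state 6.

Answer: 3

Working:
Breadth-first toward 6:
  Layer 0: {0}
  Layer 1: {1,3,5,8}
  Layer 2: {2,7}
  Layer 3: {4,6}
depth(6)=3, e.g. b·c·tau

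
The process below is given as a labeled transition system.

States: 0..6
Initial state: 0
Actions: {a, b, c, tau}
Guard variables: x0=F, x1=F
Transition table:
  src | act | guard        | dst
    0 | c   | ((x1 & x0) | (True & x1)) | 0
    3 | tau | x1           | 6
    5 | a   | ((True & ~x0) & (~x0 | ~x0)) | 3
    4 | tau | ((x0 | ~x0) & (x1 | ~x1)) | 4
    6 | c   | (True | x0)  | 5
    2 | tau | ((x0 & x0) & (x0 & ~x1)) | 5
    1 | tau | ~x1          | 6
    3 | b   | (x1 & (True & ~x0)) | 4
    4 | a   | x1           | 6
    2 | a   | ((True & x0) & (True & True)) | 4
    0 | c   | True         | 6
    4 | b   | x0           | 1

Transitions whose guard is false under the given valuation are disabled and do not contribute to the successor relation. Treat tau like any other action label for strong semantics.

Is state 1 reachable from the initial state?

Answer: UNREACHABLE

Analysis:
Guard filter leaves 5 enabled edge(s).
Layer 0: {0}
Layer 1: {6}  cumulative {0,6}
Layer 2: {5}  cumulative {0,5,6}
Layer 3: {3}  cumulative {0,3,5,6}
Reach set: {0,3,5,6}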